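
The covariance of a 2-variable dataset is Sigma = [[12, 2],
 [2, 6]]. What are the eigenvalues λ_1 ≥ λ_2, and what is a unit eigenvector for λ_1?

Step 1 — characteristic polynomial of 2×2 Sigma:
  det(Sigma - λI) = λ² - trace · λ + det = 0.
  trace = 12 + 6 = 18, det = 12·6 - (2)² = 68.
Step 2 — discriminant:
  Δ = trace² - 4·det = 324 - 272 = 52.
Step 3 — eigenvalues:
  λ = (trace ± √Δ)/2 = (18 ± 7.2111)/2,
  λ_1 = 12.6056,  λ_2 = 5.3944.

Step 4 — unit eigenvector for λ_1: solve (Sigma - λ_1 I)v = 0. First row:
  (12 - 12.6056)·v_x + (2)·v_y = 0, i.e. (-0.6056)·v_x + (2)·v_y = 0,
  so v ∝ (b, λ_1 - a) = (2, 0.6056) = u.
  ||u|| = √((2)² + (0.6056)²) = √(4.3667) ≈ 2.0897,
  v_1 = u/||u|| ≈ (0.9571, 0.2898) (||v_1|| = 1).

λ_1 = 12.6056,  λ_2 = 5.3944;  v_1 ≈ (0.9571, 0.2898)


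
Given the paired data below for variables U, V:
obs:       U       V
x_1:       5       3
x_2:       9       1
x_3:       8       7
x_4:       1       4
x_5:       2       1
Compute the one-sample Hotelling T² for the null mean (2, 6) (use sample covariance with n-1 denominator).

Step 1 — sample mean vector:
  mean(U) = (5 + 9 + 8 + 1 + 2) / 5 = 25/5 = 5
  mean(V) = (3 + 1 + 7 + 4 + 1) / 5 = 16/5 = 3.2
  x̄ = (5, 3.2),  deviation x̄ - mu_0 = (5, 3.2) - (2, 6) = (3, -2.8).

Step 2 — sample covariance matrix, S[i,j] = (1/(n-1)) · Σ_k (x_{k,i} - mean_i) · (x_{k,j} - mean_j), divisor n-1 = 4:
  S[U,U] = ((0)·(0) + (4)·(4) + (3)·(3) + (-4)·(-4) + (-3)·(-3)) / 4 = 50/4 = 12.5
  S[U,V] = ((0)·(-0.2) + (4)·(-2.2) + (3)·(3.8) + (-4)·(0.8) + (-3)·(-2.2)) / 4 = 6/4 = 1.5
  S[V,V] = ((-0.2)·(-0.2) + (-2.2)·(-2.2) + (3.8)·(3.8) + (0.8)·(0.8) + (-2.2)·(-2.2)) / 4 = 24.8/4 = 6.2
  S = [[12.5, 1.5],
 [1.5, 6.2]].

Step 3 — invert S. det(S) = 12.5·6.2 - (1.5)² = 75.25.
  S^{-1} = (1/det) · [[d, -b], [-b, a]] = [[0.0824, -0.0199],
 [-0.0199, 0.1661]].

Step 4 — quadratic form (x̄ - mu_0)^T · S^{-1} · (x̄ - mu_0):
  S^{-1} · (x̄ - mu_0) = (0.303, -0.5249),
  (x̄ - mu_0)^T · [...] = (3)·(0.303) + (-2.8)·(-0.5249) = 2.3787.

Step 5 — scale by n: T² = 5 · 2.3787 = 11.8937.

T² ≈ 11.8937


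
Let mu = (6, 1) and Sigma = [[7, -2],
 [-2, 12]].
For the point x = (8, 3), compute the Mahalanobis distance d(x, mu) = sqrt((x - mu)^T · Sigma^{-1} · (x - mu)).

Step 1 — centre the observation: (x - mu) = (2, 2).

Step 2 — invert Sigma. det(Sigma) = 7·12 - (-2)² = 80.
  Sigma^{-1} = (1/det) · [[d, -b], [-b, a]] = [[0.15, 0.025],
 [0.025, 0.0875]].

Step 3 — form the quadratic (x - mu)^T · Sigma^{-1} · (x - mu):
  Sigma^{-1} · (x - mu) = (0.35, 0.225).
  (x - mu)^T · [Sigma^{-1} · (x - mu)] = (2)·(0.35) + (2)·(0.225) = 1.15.

Step 4 — take square root: d = √(1.15) ≈ 1.0724.

d(x, mu) = √(1.15) ≈ 1.0724


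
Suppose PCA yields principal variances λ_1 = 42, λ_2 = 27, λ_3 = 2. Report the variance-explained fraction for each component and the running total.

Step 1 — total variance = trace(Sigma) = Σ λ_i = 42 + 27 + 2 = 71.

Step 2 — fraction explained by component i = λ_i / Σ λ:
  PC1: 42/71 = 0.5915
  PC2: 27/71 = 0.3803
  PC3: 2/71 = 0.0282

Step 3 — cumulative fraction after k components = (λ_1 + ... + λ_k) / Σ λ:
  k = 1: 42/71 = 0.5915
  k = 2: (42 + 27)/71 = 69/71 = 0.9718
  k = 3: (42 + 27 + 2)/71 = 71/71 = 1

Summary (fraction, with percent):

explained: PC1 0.5915 (59.15%), PC2 0.3803 (38.03%), PC3 0.0282 (2.82%);  cumulative: 0.5915, 0.9718, 1


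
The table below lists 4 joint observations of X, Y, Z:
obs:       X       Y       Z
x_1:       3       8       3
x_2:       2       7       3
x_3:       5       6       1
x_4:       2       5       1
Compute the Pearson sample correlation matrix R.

Step 1 — column means:
  mean(X) = (3 + 2 + 5 + 2) / 4 = 12/4 = 3
  mean(Y) = (8 + 7 + 6 + 5) / 4 = 26/4 = 6.5
  mean(Z) = (3 + 3 + 1 + 1) / 4 = 8/4 = 2

Step 2 — sample variances and covariances s[i,j] = (1/(n-1)) · Σ_k (x_{k,i} - mean_i) · (x_{k,j} - mean_j), with n-1 = 3:
  s[X,X] = ((0)·(0) + (-1)·(-1) + (2)·(2) + (-1)·(-1)) / 3 = 6/3 = 2
  s[X,Y] = ((0)·(1.5) + (-1)·(0.5) + (2)·(-0.5) + (-1)·(-1.5)) / 3 = 0/3 = 0
  s[X,Z] = ((0)·(1) + (-1)·(1) + (2)·(-1) + (-1)·(-1)) / 3 = -2/3 = -0.6667
  s[Y,Y] = ((1.5)·(1.5) + (0.5)·(0.5) + (-0.5)·(-0.5) + (-1.5)·(-1.5)) / 3 = 5/3 = 1.6667
  s[Y,Z] = ((1.5)·(1) + (0.5)·(1) + (-0.5)·(-1) + (-1.5)·(-1)) / 3 = 4/3 = 1.3333
  s[Z,Z] = ((1)·(1) + (1)·(1) + (-1)·(-1) + (-1)·(-1)) / 3 = 4/3 = 1.3333
  Sample standard deviations s_i = √(s[i,i]):
  s(X) = √(2) = 1.4142
  s(Y) = √(1.6667) = 1.291
  s(Z) = √(1.3333) = 1.1547

Step 3 — r_{ij} = s_{ij} / (s_i · s_j):
  r[X,X] = 1 (diagonal).
  r[X,Y] = 0 / (1.4142 · 1.291) = 0 / 1.8257 = 0
  r[X,Z] = -0.6667 / (1.4142 · 1.1547) = -0.6667 / 1.633 = -0.4082
  r[Y,Y] = 1 (diagonal).
  r[Y,Z] = 1.3333 / (1.291 · 1.1547) = 1.3333 / 1.4907 = 0.8944
  r[Z,Z] = 1 (diagonal).

R is symmetric with unit diagonal. Assembling:

R = [[1, 0, -0.4082],
 [0, 1, 0.8944],
 [-0.4082, 0.8944, 1]]


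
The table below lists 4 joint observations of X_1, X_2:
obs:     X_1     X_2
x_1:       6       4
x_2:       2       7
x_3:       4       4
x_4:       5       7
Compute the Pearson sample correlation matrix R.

Step 1 — column means:
  mean(X_1) = (6 + 2 + 4 + 5) / 4 = 17/4 = 4.25
  mean(X_2) = (4 + 7 + 4 + 7) / 4 = 22/4 = 5.5

Step 2 — sample variances and covariances s[i,j] = (1/(n-1)) · Σ_k (x_{k,i} - mean_i) · (x_{k,j} - mean_j), with n-1 = 3:
  s[X_1,X_1] = ((1.75)·(1.75) + (-2.25)·(-2.25) + (-0.25)·(-0.25) + (0.75)·(0.75)) / 3 = 8.75/3 = 2.9167
  s[X_1,X_2] = ((1.75)·(-1.5) + (-2.25)·(1.5) + (-0.25)·(-1.5) + (0.75)·(1.5)) / 3 = -4.5/3 = -1.5
  s[X_2,X_2] = ((-1.5)·(-1.5) + (1.5)·(1.5) + (-1.5)·(-1.5) + (1.5)·(1.5)) / 3 = 9/3 = 3
  Sample standard deviations s_i = √(s[i,i]):
  s(X_1) = √(2.9167) = 1.7078
  s(X_2) = √(3) = 1.7321

Step 3 — r_{ij} = s_{ij} / (s_i · s_j):
  r[X_1,X_1] = 1 (diagonal).
  r[X_1,X_2] = -1.5 / (1.7078 · 1.7321) = -1.5 / 2.958 = -0.5071
  r[X_2,X_2] = 1 (diagonal).

R is symmetric with unit diagonal. Assembling:

R = [[1, -0.5071],
 [-0.5071, 1]]


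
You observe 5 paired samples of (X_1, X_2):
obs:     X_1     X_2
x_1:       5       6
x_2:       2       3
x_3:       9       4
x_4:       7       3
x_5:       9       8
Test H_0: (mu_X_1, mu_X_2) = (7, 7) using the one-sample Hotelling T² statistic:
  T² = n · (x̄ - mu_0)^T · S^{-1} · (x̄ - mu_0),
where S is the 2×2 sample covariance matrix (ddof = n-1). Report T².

Step 1 — sample mean vector:
  mean(X_1) = (5 + 2 + 9 + 7 + 9) / 5 = 32/5 = 6.4
  mean(X_2) = (6 + 3 + 4 + 3 + 8) / 5 = 24/5 = 4.8
  x̄ = (6.4, 4.8),  deviation x̄ - mu_0 = (6.4, 4.8) - (7, 7) = (-0.6, -2.2).

Step 2 — sample covariance matrix, S[i,j] = (1/(n-1)) · Σ_k (x_{k,i} - mean_i) · (x_{k,j} - mean_j), divisor n-1 = 4:
  S[X_1,X_1] = ((-1.4)·(-1.4) + (-4.4)·(-4.4) + (2.6)·(2.6) + (0.6)·(0.6) + (2.6)·(2.6)) / 4 = 35.2/4 = 8.8
  S[X_1,X_2] = ((-1.4)·(1.2) + (-4.4)·(-1.8) + (2.6)·(-0.8) + (0.6)·(-1.8) + (2.6)·(3.2)) / 4 = 11.4/4 = 2.85
  S[X_2,X_2] = ((1.2)·(1.2) + (-1.8)·(-1.8) + (-0.8)·(-0.8) + (-1.8)·(-1.8) + (3.2)·(3.2)) / 4 = 18.8/4 = 4.7
  S = [[8.8, 2.85],
 [2.85, 4.7]].

Step 3 — invert S. det(S) = 8.8·4.7 - (2.85)² = 33.2375.
  S^{-1} = (1/det) · [[d, -b], [-b, a]] = [[0.1414, -0.0857],
 [-0.0857, 0.2648]].

Step 4 — quadratic form (x̄ - mu_0)^T · S^{-1} · (x̄ - mu_0):
  S^{-1} · (x̄ - mu_0) = (0.1038, -0.531),
  (x̄ - mu_0)^T · [...] = (-0.6)·(0.1038) + (-2.2)·(-0.531) = 1.106.

Step 5 — scale by n: T² = 5 · 1.106 = 5.5299.

T² ≈ 5.5299


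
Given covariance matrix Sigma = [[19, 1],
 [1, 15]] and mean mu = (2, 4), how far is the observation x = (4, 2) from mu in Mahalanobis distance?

Step 1 — centre the observation: (x - mu) = (2, -2).

Step 2 — invert Sigma. det(Sigma) = 19·15 - (1)² = 284.
  Sigma^{-1} = (1/det) · [[d, -b], [-b, a]] = [[0.0528, -0.0035],
 [-0.0035, 0.0669]].

Step 3 — form the quadratic (x - mu)^T · Sigma^{-1} · (x - mu):
  Sigma^{-1} · (x - mu) = (0.1127, -0.1408).
  (x - mu)^T · [Sigma^{-1} · (x - mu)] = (2)·(0.1127) + (-2)·(-0.1408) = 0.507.

Step 4 — take square root: d = √(0.507) ≈ 0.7121.

d(x, mu) = √(0.507) ≈ 0.7121


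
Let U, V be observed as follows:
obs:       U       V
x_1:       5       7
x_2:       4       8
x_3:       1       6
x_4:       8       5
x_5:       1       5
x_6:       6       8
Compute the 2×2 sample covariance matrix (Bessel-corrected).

Step 1 — column means:
  mean(U) = (5 + 4 + 1 + 8 + 1 + 6) / 6 = 25/6 = 4.1667
  mean(V) = (7 + 8 + 6 + 5 + 5 + 8) / 6 = 39/6 = 6.5

Step 2 — sample covariance S[i,j] = (1/(n-1)) · Σ_k (x_{k,i} - mean_i) · (x_{k,j} - mean_j), with n-1 = 5.
  S[U,U] = ((0.8333)·(0.8333) + (-0.1667)·(-0.1667) + (-3.1667)·(-3.1667) + (3.8333)·(3.8333) + (-3.1667)·(-3.1667) + (1.8333)·(1.8333)) / 5 = 38.8333/5 = 7.7667
  S[U,V] = ((0.8333)·(0.5) + (-0.1667)·(1.5) + (-3.1667)·(-0.5) + (3.8333)·(-1.5) + (-3.1667)·(-1.5) + (1.8333)·(1.5)) / 5 = 3.5/5 = 0.7
  S[V,V] = ((0.5)·(0.5) + (1.5)·(1.5) + (-0.5)·(-0.5) + (-1.5)·(-1.5) + (-1.5)·(-1.5) + (1.5)·(1.5)) / 5 = 9.5/5 = 1.9

S is symmetric (S[j,i] = S[i,j]). Assembling:

S = [[7.7667, 0.7],
 [0.7, 1.9]]


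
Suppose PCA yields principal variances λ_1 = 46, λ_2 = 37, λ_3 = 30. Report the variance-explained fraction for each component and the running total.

Step 1 — total variance = trace(Sigma) = Σ λ_i = 46 + 37 + 30 = 113.

Step 2 — fraction explained by component i = λ_i / Σ λ:
  PC1: 46/113 = 0.4071
  PC2: 37/113 = 0.3274
  PC3: 30/113 = 0.2655

Step 3 — cumulative fraction after k components = (λ_1 + ... + λ_k) / Σ λ:
  k = 1: 46/113 = 0.4071
  k = 2: (46 + 37)/113 = 83/113 = 0.7345
  k = 3: (46 + 37 + 30)/113 = 113/113 = 1

Summary (fraction, with percent):

explained: PC1 0.4071 (40.71%), PC2 0.3274 (32.74%), PC3 0.2655 (26.55%);  cumulative: 0.4071, 0.7345, 1


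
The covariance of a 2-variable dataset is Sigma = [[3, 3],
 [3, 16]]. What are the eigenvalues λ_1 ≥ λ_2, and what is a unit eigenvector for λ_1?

Step 1 — characteristic polynomial of 2×2 Sigma:
  det(Sigma - λI) = λ² - trace · λ + det = 0.
  trace = 3 + 16 = 19, det = 3·16 - (3)² = 39.
Step 2 — discriminant:
  Δ = trace² - 4·det = 361 - 156 = 205.
Step 3 — eigenvalues:
  λ = (trace ± √Δ)/2 = (19 ± 14.3178)/2,
  λ_1 = 16.6589,  λ_2 = 2.3411.

Step 4 — unit eigenvector for λ_1: solve (Sigma - λ_1 I)v = 0. First row:
  (3 - 16.6589)·v_x + (3)·v_y = 0, i.e. (-13.6589)·v_x + (3)·v_y = 0,
  so v ∝ (b, λ_1 - a) = (3, 13.6589) = u.
  ||u|| = √((3)² + (13.6589)²) = √(195.5658) ≈ 13.9845,
  v_1 = u/||u|| ≈ (0.2145, 0.9767) (||v_1|| = 1).

λ_1 = 16.6589,  λ_2 = 2.3411;  v_1 ≈ (0.2145, 0.9767)


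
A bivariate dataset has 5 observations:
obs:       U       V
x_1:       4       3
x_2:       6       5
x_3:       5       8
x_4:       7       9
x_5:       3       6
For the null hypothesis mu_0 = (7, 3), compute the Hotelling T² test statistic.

Step 1 — sample mean vector:
  mean(U) = (4 + 6 + 5 + 7 + 3) / 5 = 25/5 = 5
  mean(V) = (3 + 5 + 8 + 9 + 6) / 5 = 31/5 = 6.2
  x̄ = (5, 6.2),  deviation x̄ - mu_0 = (5, 6.2) - (7, 3) = (-2, 3.2).

Step 2 — sample covariance matrix, S[i,j] = (1/(n-1)) · Σ_k (x_{k,i} - mean_i) · (x_{k,j} - mean_j), divisor n-1 = 4:
  S[U,U] = ((-1)·(-1) + (1)·(1) + (0)·(0) + (2)·(2) + (-2)·(-2)) / 4 = 10/4 = 2.5
  S[U,V] = ((-1)·(-3.2) + (1)·(-1.2) + (0)·(1.8) + (2)·(2.8) + (-2)·(-0.2)) / 4 = 8/4 = 2
  S[V,V] = ((-3.2)·(-3.2) + (-1.2)·(-1.2) + (1.8)·(1.8) + (2.8)·(2.8) + (-0.2)·(-0.2)) / 4 = 22.8/4 = 5.7
  S = [[2.5, 2],
 [2, 5.7]].

Step 3 — invert S. det(S) = 2.5·5.7 - (2)² = 10.25.
  S^{-1} = (1/det) · [[d, -b], [-b, a]] = [[0.5561, -0.1951],
 [-0.1951, 0.2439]].

Step 4 — quadratic form (x̄ - mu_0)^T · S^{-1} · (x̄ - mu_0):
  S^{-1} · (x̄ - mu_0) = (-1.7366, 1.1707),
  (x̄ - mu_0)^T · [...] = (-2)·(-1.7366) + (3.2)·(1.1707) = 7.2195.

Step 5 — scale by n: T² = 5 · 7.2195 = 36.0976.

T² ≈ 36.0976


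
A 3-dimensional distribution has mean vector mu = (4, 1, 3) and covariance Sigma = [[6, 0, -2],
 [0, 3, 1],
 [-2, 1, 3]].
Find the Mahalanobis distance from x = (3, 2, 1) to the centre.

Step 1 — centre the observation: (x - mu) = (-1, 1, -2).

Step 2 — invert Sigma (cofactor / det for 3×3, or solve directly):
  Sigma^{-1} = [[0.2222, -0.0556, 0.1667],
 [-0.0556, 0.3889, -0.1667],
 [0.1667, -0.1667, 0.5]].

Step 3 — form the quadratic (x - mu)^T · Sigma^{-1} · (x - mu):
  Sigma^{-1} · (x - mu) = (-0.6111, 0.7778, -1.3333).
  (x - mu)^T · [Sigma^{-1} · (x - mu)] = (-1)·(-0.6111) + (1)·(0.7778) + (-2)·(-1.3333) = 4.0556.

Step 4 — take square root: d = √(4.0556) ≈ 2.0138.

d(x, mu) = √(4.0556) ≈ 2.0138


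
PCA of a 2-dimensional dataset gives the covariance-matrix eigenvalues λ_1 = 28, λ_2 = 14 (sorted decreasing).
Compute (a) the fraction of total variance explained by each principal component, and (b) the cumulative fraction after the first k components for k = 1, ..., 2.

Step 1 — total variance = trace(Sigma) = Σ λ_i = 28 + 14 = 42.

Step 2 — fraction explained by component i = λ_i / Σ λ:
  PC1: 28/42 = 0.6667
  PC2: 14/42 = 0.3333

Step 3 — cumulative fraction after k components = (λ_1 + ... + λ_k) / Σ λ:
  k = 1: 28/42 = 0.6667
  k = 2: (28 + 14)/42 = 42/42 = 1

Summary (fraction, with percent):

explained: PC1 0.6667 (66.67%), PC2 0.3333 (33.33%);  cumulative: 0.6667, 1


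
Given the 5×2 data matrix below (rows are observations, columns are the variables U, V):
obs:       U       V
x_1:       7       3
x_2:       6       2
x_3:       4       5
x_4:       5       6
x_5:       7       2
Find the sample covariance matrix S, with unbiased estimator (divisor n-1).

Step 1 — column means:
  mean(U) = (7 + 6 + 4 + 5 + 7) / 5 = 29/5 = 5.8
  mean(V) = (3 + 2 + 5 + 6 + 2) / 5 = 18/5 = 3.6

Step 2 — sample covariance S[i,j] = (1/(n-1)) · Σ_k (x_{k,i} - mean_i) · (x_{k,j} - mean_j), with n-1 = 4.
  S[U,U] = ((1.2)·(1.2) + (0.2)·(0.2) + (-1.8)·(-1.8) + (-0.8)·(-0.8) + (1.2)·(1.2)) / 4 = 6.8/4 = 1.7
  S[U,V] = ((1.2)·(-0.6) + (0.2)·(-1.6) + (-1.8)·(1.4) + (-0.8)·(2.4) + (1.2)·(-1.6)) / 4 = -7.4/4 = -1.85
  S[V,V] = ((-0.6)·(-0.6) + (-1.6)·(-1.6) + (1.4)·(1.4) + (2.4)·(2.4) + (-1.6)·(-1.6)) / 4 = 13.2/4 = 3.3

S is symmetric (S[j,i] = S[i,j]). Assembling:

S = [[1.7, -1.85],
 [-1.85, 3.3]]


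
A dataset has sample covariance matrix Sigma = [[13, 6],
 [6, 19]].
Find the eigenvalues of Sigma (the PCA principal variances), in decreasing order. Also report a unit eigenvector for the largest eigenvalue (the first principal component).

Step 1 — characteristic polynomial of 2×2 Sigma:
  det(Sigma - λI) = λ² - trace · λ + det = 0.
  trace = 13 + 19 = 32, det = 13·19 - (6)² = 211.
Step 2 — discriminant:
  Δ = trace² - 4·det = 1024 - 844 = 180.
Step 3 — eigenvalues:
  λ = (trace ± √Δ)/2 = (32 ± 13.4164)/2,
  λ_1 = 22.7082,  λ_2 = 9.2918.

Step 4 — unit eigenvector for λ_1: solve (Sigma - λ_1 I)v = 0. First row:
  (13 - 22.7082)·v_x + (6)·v_y = 0, i.e. (-9.7082)·v_x + (6)·v_y = 0,
  so v ∝ (b, λ_1 - a) = (6, 9.7082) = u.
  ||u|| = √((6)² + (9.7082)²) = √(130.2492) ≈ 11.4127,
  v_1 = u/||u|| ≈ (0.5257, 0.8507) (||v_1|| = 1).

λ_1 = 22.7082,  λ_2 = 9.2918;  v_1 ≈ (0.5257, 0.8507)


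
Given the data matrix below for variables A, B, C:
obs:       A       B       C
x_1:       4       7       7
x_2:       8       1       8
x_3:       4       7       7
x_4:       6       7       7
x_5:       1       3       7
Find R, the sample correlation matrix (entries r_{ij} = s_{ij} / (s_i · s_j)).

Step 1 — column means:
  mean(A) = (4 + 8 + 4 + 6 + 1) / 5 = 23/5 = 4.6
  mean(B) = (7 + 1 + 7 + 7 + 3) / 5 = 25/5 = 5
  mean(C) = (7 + 8 + 7 + 7 + 7) / 5 = 36/5 = 7.2

Step 2 — sample variances and covariances s[i,j] = (1/(n-1)) · Σ_k (x_{k,i} - mean_i) · (x_{k,j} - mean_j), with n-1 = 4:
  s[A,A] = ((-0.6)·(-0.6) + (3.4)·(3.4) + (-0.6)·(-0.6) + (1.4)·(1.4) + (-3.6)·(-3.6)) / 4 = 27.2/4 = 6.8
  s[A,B] = ((-0.6)·(2) + (3.4)·(-4) + (-0.6)·(2) + (1.4)·(2) + (-3.6)·(-2)) / 4 = -6/4 = -1.5
  s[A,C] = ((-0.6)·(-0.2) + (3.4)·(0.8) + (-0.6)·(-0.2) + (1.4)·(-0.2) + (-3.6)·(-0.2)) / 4 = 3.4/4 = 0.85
  s[B,B] = ((2)·(2) + (-4)·(-4) + (2)·(2) + (2)·(2) + (-2)·(-2)) / 4 = 32/4 = 8
  s[B,C] = ((2)·(-0.2) + (-4)·(0.8) + (2)·(-0.2) + (2)·(-0.2) + (-2)·(-0.2)) / 4 = -4/4 = -1
  s[C,C] = ((-0.2)·(-0.2) + (0.8)·(0.8) + (-0.2)·(-0.2) + (-0.2)·(-0.2) + (-0.2)·(-0.2)) / 4 = 0.8/4 = 0.2
  Sample standard deviations s_i = √(s[i,i]):
  s(A) = √(6.8) = 2.6077
  s(B) = √(8) = 2.8284
  s(C) = √(0.2) = 0.4472

Step 3 — r_{ij} = s_{ij} / (s_i · s_j):
  r[A,A] = 1 (diagonal).
  r[A,B] = -1.5 / (2.6077 · 2.8284) = -1.5 / 7.3756 = -0.2034
  r[A,C] = 0.85 / (2.6077 · 0.4472) = 0.85 / 1.1662 = 0.7289
  r[B,B] = 1 (diagonal).
  r[B,C] = -1 / (2.8284 · 0.4472) = -1 / 1.2649 = -0.7906
  r[C,C] = 1 (diagonal).

R is symmetric with unit diagonal. Assembling:

R = [[1, -0.2034, 0.7289],
 [-0.2034, 1, -0.7906],
 [0.7289, -0.7906, 1]]


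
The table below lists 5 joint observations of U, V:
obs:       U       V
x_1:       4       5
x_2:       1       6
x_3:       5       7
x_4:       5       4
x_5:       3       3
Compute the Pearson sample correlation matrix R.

Step 1 — column means:
  mean(U) = (4 + 1 + 5 + 5 + 3) / 5 = 18/5 = 3.6
  mean(V) = (5 + 6 + 7 + 4 + 3) / 5 = 25/5 = 5

Step 2 — sample variances and covariances s[i,j] = (1/(n-1)) · Σ_k (x_{k,i} - mean_i) · (x_{k,j} - mean_j), with n-1 = 4:
  s[U,U] = ((0.4)·(0.4) + (-2.6)·(-2.6) + (1.4)·(1.4) + (1.4)·(1.4) + (-0.6)·(-0.6)) / 4 = 11.2/4 = 2.8
  s[U,V] = ((0.4)·(0) + (-2.6)·(1) + (1.4)·(2) + (1.4)·(-1) + (-0.6)·(-2)) / 4 = 0/4 = 0
  s[V,V] = ((0)·(0) + (1)·(1) + (2)·(2) + (-1)·(-1) + (-2)·(-2)) / 4 = 10/4 = 2.5
  Sample standard deviations s_i = √(s[i,i]):
  s(U) = √(2.8) = 1.6733
  s(V) = √(2.5) = 1.5811

Step 3 — r_{ij} = s_{ij} / (s_i · s_j):
  r[U,U] = 1 (diagonal).
  r[U,V] = 0 / (1.6733 · 1.5811) = 0 / 2.6458 = 0
  r[V,V] = 1 (diagonal).

R is symmetric with unit diagonal. Assembling:

R = [[1, 0],
 [0, 1]]


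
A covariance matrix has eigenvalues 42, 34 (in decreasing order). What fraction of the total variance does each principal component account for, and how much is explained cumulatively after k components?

Step 1 — total variance = trace(Sigma) = Σ λ_i = 42 + 34 = 76.

Step 2 — fraction explained by component i = λ_i / Σ λ:
  PC1: 42/76 = 0.5526
  PC2: 34/76 = 0.4474

Step 3 — cumulative fraction after k components = (λ_1 + ... + λ_k) / Σ λ:
  k = 1: 42/76 = 0.5526
  k = 2: (42 + 34)/76 = 76/76 = 1

Summary (fraction, with percent):

explained: PC1 0.5526 (55.26%), PC2 0.4474 (44.74%);  cumulative: 0.5526, 1


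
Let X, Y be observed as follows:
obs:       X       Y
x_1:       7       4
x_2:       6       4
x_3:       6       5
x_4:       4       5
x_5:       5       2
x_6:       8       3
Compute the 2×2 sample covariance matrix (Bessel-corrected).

Step 1 — column means:
  mean(X) = (7 + 6 + 6 + 4 + 5 + 8) / 6 = 36/6 = 6
  mean(Y) = (4 + 4 + 5 + 5 + 2 + 3) / 6 = 23/6 = 3.8333

Step 2 — sample covariance S[i,j] = (1/(n-1)) · Σ_k (x_{k,i} - mean_i) · (x_{k,j} - mean_j), with n-1 = 5.
  S[X,X] = ((1)·(1) + (0)·(0) + (0)·(0) + (-2)·(-2) + (-1)·(-1) + (2)·(2)) / 5 = 10/5 = 2
  S[X,Y] = ((1)·(0.1667) + (0)·(0.1667) + (0)·(1.1667) + (-2)·(1.1667) + (-1)·(-1.8333) + (2)·(-0.8333)) / 5 = -2/5 = -0.4
  S[Y,Y] = ((0.1667)·(0.1667) + (0.1667)·(0.1667) + (1.1667)·(1.1667) + (1.1667)·(1.1667) + (-1.8333)·(-1.8333) + (-0.8333)·(-0.8333)) / 5 = 6.8333/5 = 1.3667

S is symmetric (S[j,i] = S[i,j]). Assembling:

S = [[2, -0.4],
 [-0.4, 1.3667]]


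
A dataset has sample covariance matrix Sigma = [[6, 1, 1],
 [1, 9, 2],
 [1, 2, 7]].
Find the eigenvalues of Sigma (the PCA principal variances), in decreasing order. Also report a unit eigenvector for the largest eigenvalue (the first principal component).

Step 1 — characteristic polynomial p(λ) = det(λI - Sigma) = λ³ - tr·λ² + c_1·λ - det, where tr = trace, c_1 = sum of the principal 2×2 minors, det = det(Sigma):
  tr = 6 + 9 + 7 = 22,
  c_1 = (6·9 - (1)²) + (6·7 - (1)²) + (9·7 - (2)²) = 53 + 41 + 59 = 153,
  det = 6·(9·7 - (2)²) - (1)·((1)·7 - (2)·(1)) + (1)·((1)·(2) - 9·(1)) = 6·(59) - (1)·(5) + (1)·(-7) = 342.
  So p(λ) = λ³ - 22λ² + 153λ - 342.
Step 2 — look for an integer root (rational root theorem: any rational root is an integer divisor of 342). Testing λ = 6:
  p(6) = 216 - 792 + 918 - 342 = 0  ✓
  Dividing out (λ - 6): p(λ) = (λ - 6)(λ² - 16λ + 57).
Step 3 — remaining eigenvalues from the quadratic λ² - 16λ + 57 = 0:
  Δ = 16² - 4·57 = 256 - 228 = 28,  λ = (16 ± √28)/2 = (16 ± 5.2915)/2 ≈ 10.6458 or 5.3542.
  Sorted: λ_1 = 10.6458,  λ_2 = 6,  λ_3 = 5.3542  (check: sum = 22 = tr ✓).

Step 4 — unit eigenvector for λ_1 ≈ 10.6458: v spans the null space of (Sigma - λ_1 I), whose rows are
  r_1 = (-4.6458, 1, 1),  r_2 = (1, -1.6458, 2),  r_3 = (1, 2, -3.6458).
  v is orthogonal to every row, so take v ∝ r_1 × r_2 = ((1)·(2) - (1)·(-1.6458), (1)·(1) - (-4.6458)·(2), (-4.6458)·(-1.6458) - (1)·(1)) ≈ (3.6458, 10.2915, 6.6458).
  Let u = (3.6458, 10.2915, 6.6458).
  ||u|| = √((3.6458)² + (10.2915)² + (6.6458)²) = √(163.3725) ≈ 12.7817,  v_1 = u/||u|| ≈ (0.2852, 0.8052, 0.5199) (||v_1|| = 1).

λ_1 = 10.6458,  λ_2 = 6,  λ_3 = 5.3542;  v_1 ≈ (0.2852, 0.8052, 0.5199)


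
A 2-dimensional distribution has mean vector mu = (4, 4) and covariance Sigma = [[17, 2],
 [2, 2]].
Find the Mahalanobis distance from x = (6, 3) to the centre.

Step 1 — centre the observation: (x - mu) = (2, -1).

Step 2 — invert Sigma. det(Sigma) = 17·2 - (2)² = 30.
  Sigma^{-1} = (1/det) · [[d, -b], [-b, a]] = [[0.0667, -0.0667],
 [-0.0667, 0.5667]].

Step 3 — form the quadratic (x - mu)^T · Sigma^{-1} · (x - mu):
  Sigma^{-1} · (x - mu) = (0.2, -0.7).
  (x - mu)^T · [Sigma^{-1} · (x - mu)] = (2)·(0.2) + (-1)·(-0.7) = 1.1.

Step 4 — take square root: d = √(1.1) ≈ 1.0488.

d(x, mu) = √(1.1) ≈ 1.0488


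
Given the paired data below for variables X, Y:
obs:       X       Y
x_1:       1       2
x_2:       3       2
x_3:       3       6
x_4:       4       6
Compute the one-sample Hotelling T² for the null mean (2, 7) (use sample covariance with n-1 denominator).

Step 1 — sample mean vector:
  mean(X) = (1 + 3 + 3 + 4) / 4 = 11/4 = 2.75
  mean(Y) = (2 + 2 + 6 + 6) / 4 = 16/4 = 4
  x̄ = (2.75, 4),  deviation x̄ - mu_0 = (2.75, 4) - (2, 7) = (0.75, -3).

Step 2 — sample covariance matrix, S[i,j] = (1/(n-1)) · Σ_k (x_{k,i} - mean_i) · (x_{k,j} - mean_j), divisor n-1 = 3:
  S[X,X] = ((-1.75)·(-1.75) + (0.25)·(0.25) + (0.25)·(0.25) + (1.25)·(1.25)) / 3 = 4.75/3 = 1.5833
  S[X,Y] = ((-1.75)·(-2) + (0.25)·(-2) + (0.25)·(2) + (1.25)·(2)) / 3 = 6/3 = 2
  S[Y,Y] = ((-2)·(-2) + (-2)·(-2) + (2)·(2) + (2)·(2)) / 3 = 16/3 = 5.3333
  S = [[1.5833, 2],
 [2, 5.3333]].

Step 3 — invert S. det(S) = 1.5833·5.3333 - (2)² = 4.4444.
  S^{-1} = (1/det) · [[d, -b], [-b, a]] = [[1.2, -0.45],
 [-0.45, 0.3562]].

Step 4 — quadratic form (x̄ - mu_0)^T · S^{-1} · (x̄ - mu_0):
  S^{-1} · (x̄ - mu_0) = (2.25, -1.4062),
  (x̄ - mu_0)^T · [...] = (0.75)·(2.25) + (-3)·(-1.4062) = 5.9062.

Step 5 — scale by n: T² = 4 · 5.9062 = 23.625.

T² ≈ 23.625


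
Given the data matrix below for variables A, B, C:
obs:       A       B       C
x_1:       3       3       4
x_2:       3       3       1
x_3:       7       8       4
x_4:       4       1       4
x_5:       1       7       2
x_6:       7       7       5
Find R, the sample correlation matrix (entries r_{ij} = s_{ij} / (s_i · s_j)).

Step 1 — column means:
  mean(A) = (3 + 3 + 7 + 4 + 1 + 7) / 6 = 25/6 = 4.1667
  mean(B) = (3 + 3 + 8 + 1 + 7 + 7) / 6 = 29/6 = 4.8333
  mean(C) = (4 + 1 + 4 + 4 + 2 + 5) / 6 = 20/6 = 3.3333

Step 2 — sample variances and covariances s[i,j] = (1/(n-1)) · Σ_k (x_{k,i} - mean_i) · (x_{k,j} - mean_j), with n-1 = 5:
  s[A,A] = ((-1.1667)·(-1.1667) + (-1.1667)·(-1.1667) + (2.8333)·(2.8333) + (-0.1667)·(-0.1667) + (-3.1667)·(-3.1667) + (2.8333)·(2.8333)) / 5 = 28.8333/5 = 5.7667
  s[A,B] = ((-1.1667)·(-1.8333) + (-1.1667)·(-1.8333) + (2.8333)·(3.1667) + (-0.1667)·(-3.8333) + (-3.1667)·(2.1667) + (2.8333)·(2.1667)) / 5 = 13.1667/5 = 2.6333
  s[A,C] = ((-1.1667)·(0.6667) + (-1.1667)·(-2.3333) + (2.8333)·(0.6667) + (-0.1667)·(0.6667) + (-3.1667)·(-1.3333) + (2.8333)·(1.6667)) / 5 = 12.6667/5 = 2.5333
  s[B,B] = ((-1.8333)·(-1.8333) + (-1.8333)·(-1.8333) + (3.1667)·(3.1667) + (-3.8333)·(-3.8333) + (2.1667)·(2.1667) + (2.1667)·(2.1667)) / 5 = 40.8333/5 = 8.1667
  s[B,C] = ((-1.8333)·(0.6667) + (-1.8333)·(-2.3333) + (3.1667)·(0.6667) + (-3.8333)·(0.6667) + (2.1667)·(-1.3333) + (2.1667)·(1.6667)) / 5 = 3.3333/5 = 0.6667
  s[C,C] = ((0.6667)·(0.6667) + (-2.3333)·(-2.3333) + (0.6667)·(0.6667) + (0.6667)·(0.6667) + (-1.3333)·(-1.3333) + (1.6667)·(1.6667)) / 5 = 11.3333/5 = 2.2667
  Sample standard deviations s_i = √(s[i,i]):
  s(A) = √(5.7667) = 2.4014
  s(B) = √(8.1667) = 2.8577
  s(C) = √(2.2667) = 1.5055

Step 3 — r_{ij} = s_{ij} / (s_i · s_j):
  r[A,A] = 1 (diagonal).
  r[A,B] = 2.6333 / (2.4014 · 2.8577) = 2.6333 / 6.8625 = 0.3837
  r[A,C] = 2.5333 / (2.4014 · 1.5055) = 2.5333 / 3.6154 = 0.7007
  r[B,B] = 1 (diagonal).
  r[B,C] = 0.6667 / (2.8577 · 1.5055) = 0.6667 / 4.3025 = 0.155
  r[C,C] = 1 (diagonal).

R is symmetric with unit diagonal. Assembling:

R = [[1, 0.3837, 0.7007],
 [0.3837, 1, 0.155],
 [0.7007, 0.155, 1]]


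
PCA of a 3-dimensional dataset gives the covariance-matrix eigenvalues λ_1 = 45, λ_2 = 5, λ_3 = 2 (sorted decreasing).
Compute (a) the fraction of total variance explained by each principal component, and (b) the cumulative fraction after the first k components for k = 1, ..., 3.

Step 1 — total variance = trace(Sigma) = Σ λ_i = 45 + 5 + 2 = 52.

Step 2 — fraction explained by component i = λ_i / Σ λ:
  PC1: 45/52 = 0.8654
  PC2: 5/52 = 0.0962
  PC3: 2/52 = 0.0385

Step 3 — cumulative fraction after k components = (λ_1 + ... + λ_k) / Σ λ:
  k = 1: 45/52 = 0.8654
  k = 2: (45 + 5)/52 = 50/52 = 0.9615
  k = 3: (45 + 5 + 2)/52 = 52/52 = 1

Summary (fraction, with percent):

explained: PC1 0.8654 (86.54%), PC2 0.0962 (9.62%), PC3 0.0385 (3.85%);  cumulative: 0.8654, 0.9615, 1


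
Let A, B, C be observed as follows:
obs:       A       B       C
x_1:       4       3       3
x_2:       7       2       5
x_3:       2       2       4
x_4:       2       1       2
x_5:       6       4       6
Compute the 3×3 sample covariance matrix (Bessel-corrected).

Step 1 — column means:
  mean(A) = (4 + 7 + 2 + 2 + 6) / 5 = 21/5 = 4.2
  mean(B) = (3 + 2 + 2 + 1 + 4) / 5 = 12/5 = 2.4
  mean(C) = (3 + 5 + 4 + 2 + 6) / 5 = 20/5 = 4

Step 2 — sample covariance S[i,j] = (1/(n-1)) · Σ_k (x_{k,i} - mean_i) · (x_{k,j} - mean_j), with n-1 = 4.
  S[A,A] = ((-0.2)·(-0.2) + (2.8)·(2.8) + (-2.2)·(-2.2) + (-2.2)·(-2.2) + (1.8)·(1.8)) / 4 = 20.8/4 = 5.2
  S[A,B] = ((-0.2)·(0.6) + (2.8)·(-0.4) + (-2.2)·(-0.4) + (-2.2)·(-1.4) + (1.8)·(1.6)) / 4 = 5.6/4 = 1.4
  S[A,C] = ((-0.2)·(-1) + (2.8)·(1) + (-2.2)·(0) + (-2.2)·(-2) + (1.8)·(2)) / 4 = 11/4 = 2.75
  S[B,B] = ((0.6)·(0.6) + (-0.4)·(-0.4) + (-0.4)·(-0.4) + (-1.4)·(-1.4) + (1.6)·(1.6)) / 4 = 5.2/4 = 1.3
  S[B,C] = ((0.6)·(-1) + (-0.4)·(1) + (-0.4)·(0) + (-1.4)·(-2) + (1.6)·(2)) / 4 = 5/4 = 1.25
  S[C,C] = ((-1)·(-1) + (1)·(1) + (0)·(0) + (-2)·(-2) + (2)·(2)) / 4 = 10/4 = 2.5

S is symmetric (S[j,i] = S[i,j]). Assembling:

S = [[5.2, 1.4, 2.75],
 [1.4, 1.3, 1.25],
 [2.75, 1.25, 2.5]]


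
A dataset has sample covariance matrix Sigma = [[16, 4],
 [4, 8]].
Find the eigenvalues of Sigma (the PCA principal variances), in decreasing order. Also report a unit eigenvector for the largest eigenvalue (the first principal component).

Step 1 — characteristic polynomial of 2×2 Sigma:
  det(Sigma - λI) = λ² - trace · λ + det = 0.
  trace = 16 + 8 = 24, det = 16·8 - (4)² = 112.
Step 2 — discriminant:
  Δ = trace² - 4·det = 576 - 448 = 128.
Step 3 — eigenvalues:
  λ = (trace ± √Δ)/2 = (24 ± 11.3137)/2,
  λ_1 = 17.6569,  λ_2 = 6.3431.

Step 4 — unit eigenvector for λ_1: solve (Sigma - λ_1 I)v = 0. First row:
  (16 - 17.6569)·v_x + (4)·v_y = 0, i.e. (-1.6569)·v_x + (4)·v_y = 0,
  so v ∝ (b, λ_1 - a) = (4, 1.6569) = u.
  ||u|| = √((4)² + (1.6569)²) = √(18.7452) ≈ 4.3296,
  v_1 = u/||u|| ≈ (0.9239, 0.3827) (||v_1|| = 1).

λ_1 = 17.6569,  λ_2 = 6.3431;  v_1 ≈ (0.9239, 0.3827)


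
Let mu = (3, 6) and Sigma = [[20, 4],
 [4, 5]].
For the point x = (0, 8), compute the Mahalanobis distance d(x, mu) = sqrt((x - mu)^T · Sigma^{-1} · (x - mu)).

Step 1 — centre the observation: (x - mu) = (-3, 2).

Step 2 — invert Sigma. det(Sigma) = 20·5 - (4)² = 84.
  Sigma^{-1} = (1/det) · [[d, -b], [-b, a]] = [[0.0595, -0.0476],
 [-0.0476, 0.2381]].

Step 3 — form the quadratic (x - mu)^T · Sigma^{-1} · (x - mu):
  Sigma^{-1} · (x - mu) = (-0.2738, 0.619).
  (x - mu)^T · [Sigma^{-1} · (x - mu)] = (-3)·(-0.2738) + (2)·(0.619) = 2.0595.

Step 4 — take square root: d = √(2.0595) ≈ 1.4351.

d(x, mu) = √(2.0595) ≈ 1.4351


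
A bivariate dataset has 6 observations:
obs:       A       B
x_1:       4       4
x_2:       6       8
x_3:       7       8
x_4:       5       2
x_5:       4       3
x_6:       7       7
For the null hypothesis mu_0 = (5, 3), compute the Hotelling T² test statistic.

Step 1 — sample mean vector:
  mean(A) = (4 + 6 + 7 + 5 + 4 + 7) / 6 = 33/6 = 5.5
  mean(B) = (4 + 8 + 8 + 2 + 3 + 7) / 6 = 32/6 = 5.3333
  x̄ = (5.5, 5.3333),  deviation x̄ - mu_0 = (5.5, 5.3333) - (5, 3) = (0.5, 2.3333).

Step 2 — sample covariance matrix, S[i,j] = (1/(n-1)) · Σ_k (x_{k,i} - mean_i) · (x_{k,j} - mean_j), divisor n-1 = 5:
  S[A,A] = ((-1.5)·(-1.5) + (0.5)·(0.5) + (1.5)·(1.5) + (-0.5)·(-0.5) + (-1.5)·(-1.5) + (1.5)·(1.5)) / 5 = 9.5/5 = 1.9
  S[A,B] = ((-1.5)·(-1.3333) + (0.5)·(2.6667) + (1.5)·(2.6667) + (-0.5)·(-3.3333) + (-1.5)·(-2.3333) + (1.5)·(1.6667)) / 5 = 15/5 = 3
  S[B,B] = ((-1.3333)·(-1.3333) + (2.6667)·(2.6667) + (2.6667)·(2.6667) + (-3.3333)·(-3.3333) + (-2.3333)·(-2.3333) + (1.6667)·(1.6667)) / 5 = 35.3333/5 = 7.0667
  S = [[1.9, 3],
 [3, 7.0667]].

Step 3 — invert S. det(S) = 1.9·7.0667 - (3)² = 4.4267.
  S^{-1} = (1/det) · [[d, -b], [-b, a]] = [[1.5964, -0.6777],
 [-0.6777, 0.4292]].

Step 4 — quadratic form (x̄ - mu_0)^T · S^{-1} · (x̄ - mu_0):
  S^{-1} · (x̄ - mu_0) = (-0.7831, 0.6627),
  (x̄ - mu_0)^T · [...] = (0.5)·(-0.7831) + (2.3333)·(0.6627) = 1.1546.

Step 5 — scale by n: T² = 6 · 1.1546 = 6.9277.

T² ≈ 6.9277


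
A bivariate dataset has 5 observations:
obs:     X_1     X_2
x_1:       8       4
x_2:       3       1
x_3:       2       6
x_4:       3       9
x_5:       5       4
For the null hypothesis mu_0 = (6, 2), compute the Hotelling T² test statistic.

Step 1 — sample mean vector:
  mean(X_1) = (8 + 3 + 2 + 3 + 5) / 5 = 21/5 = 4.2
  mean(X_2) = (4 + 1 + 6 + 9 + 4) / 5 = 24/5 = 4.8
  x̄ = (4.2, 4.8),  deviation x̄ - mu_0 = (4.2, 4.8) - (6, 2) = (-1.8, 2.8).

Step 2 — sample covariance matrix, S[i,j] = (1/(n-1)) · Σ_k (x_{k,i} - mean_i) · (x_{k,j} - mean_j), divisor n-1 = 4:
  S[X_1,X_1] = ((3.8)·(3.8) + (-1.2)·(-1.2) + (-2.2)·(-2.2) + (-1.2)·(-1.2) + (0.8)·(0.8)) / 4 = 22.8/4 = 5.7
  S[X_1,X_2] = ((3.8)·(-0.8) + (-1.2)·(-3.8) + (-2.2)·(1.2) + (-1.2)·(4.2) + (0.8)·(-0.8)) / 4 = -6.8/4 = -1.7
  S[X_2,X_2] = ((-0.8)·(-0.8) + (-3.8)·(-3.8) + (1.2)·(1.2) + (4.2)·(4.2) + (-0.8)·(-0.8)) / 4 = 34.8/4 = 8.7
  S = [[5.7, -1.7],
 [-1.7, 8.7]].

Step 3 — invert S. det(S) = 5.7·8.7 - (-1.7)² = 46.7.
  S^{-1} = (1/det) · [[d, -b], [-b, a]] = [[0.1863, 0.0364],
 [0.0364, 0.1221]].

Step 4 — quadratic form (x̄ - mu_0)^T · S^{-1} · (x̄ - mu_0):
  S^{-1} · (x̄ - mu_0) = (-0.2334, 0.2762),
  (x̄ - mu_0)^T · [...] = (-1.8)·(-0.2334) + (2.8)·(0.2762) = 1.1936.

Step 5 — scale by n: T² = 5 · 1.1936 = 5.9679.

T² ≈ 5.9679


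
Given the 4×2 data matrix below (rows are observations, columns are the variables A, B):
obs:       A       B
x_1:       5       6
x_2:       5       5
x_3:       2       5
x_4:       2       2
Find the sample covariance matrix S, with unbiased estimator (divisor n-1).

Step 1 — column means:
  mean(A) = (5 + 5 + 2 + 2) / 4 = 14/4 = 3.5
  mean(B) = (6 + 5 + 5 + 2) / 4 = 18/4 = 4.5

Step 2 — sample covariance S[i,j] = (1/(n-1)) · Σ_k (x_{k,i} - mean_i) · (x_{k,j} - mean_j), with n-1 = 3.
  S[A,A] = ((1.5)·(1.5) + (1.5)·(1.5) + (-1.5)·(-1.5) + (-1.5)·(-1.5)) / 3 = 9/3 = 3
  S[A,B] = ((1.5)·(1.5) + (1.5)·(0.5) + (-1.5)·(0.5) + (-1.5)·(-2.5)) / 3 = 6/3 = 2
  S[B,B] = ((1.5)·(1.5) + (0.5)·(0.5) + (0.5)·(0.5) + (-2.5)·(-2.5)) / 3 = 9/3 = 3

S is symmetric (S[j,i] = S[i,j]). Assembling:

S = [[3, 2],
 [2, 3]]


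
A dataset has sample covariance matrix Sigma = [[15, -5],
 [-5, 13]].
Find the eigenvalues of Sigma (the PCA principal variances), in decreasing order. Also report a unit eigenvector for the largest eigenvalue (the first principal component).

Step 1 — characteristic polynomial of 2×2 Sigma:
  det(Sigma - λI) = λ² - trace · λ + det = 0.
  trace = 15 + 13 = 28, det = 15·13 - (-5)² = 170.
Step 2 — discriminant:
  Δ = trace² - 4·det = 784 - 680 = 104.
Step 3 — eigenvalues:
  λ = (trace ± √Δ)/2 = (28 ± 10.198)/2,
  λ_1 = 19.099,  λ_2 = 8.901.

Step 4 — unit eigenvector for λ_1: solve (Sigma - λ_1 I)v = 0. First row:
  (15 - 19.099)·v_x + (-5)·v_y = 0, i.e. (-4.099)·v_x + (-5)·v_y = 0,
  so v ∝ (b, λ_1 - a) = (-5, 4.099); multiply by -1 so the first entry is positive: u = (5, -4.099).
  ||u|| = √((5)² + (-4.099)²) = √(41.802) ≈ 6.4654,
  v_1 = u/||u|| ≈ (0.7733, -0.634) (||v_1|| = 1).

λ_1 = 19.099,  λ_2 = 8.901;  v_1 ≈ (0.7733, -0.634)


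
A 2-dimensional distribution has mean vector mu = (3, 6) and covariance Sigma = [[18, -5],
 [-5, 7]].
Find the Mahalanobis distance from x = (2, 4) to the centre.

Step 1 — centre the observation: (x - mu) = (-1, -2).

Step 2 — invert Sigma. det(Sigma) = 18·7 - (-5)² = 101.
  Sigma^{-1} = (1/det) · [[d, -b], [-b, a]] = [[0.0693, 0.0495],
 [0.0495, 0.1782]].

Step 3 — form the quadratic (x - mu)^T · Sigma^{-1} · (x - mu):
  Sigma^{-1} · (x - mu) = (-0.1683, -0.4059).
  (x - mu)^T · [Sigma^{-1} · (x - mu)] = (-1)·(-0.1683) + (-2)·(-0.4059) = 0.9802.

Step 4 — take square root: d = √(0.9802) ≈ 0.99.

d(x, mu) = √(0.9802) ≈ 0.99


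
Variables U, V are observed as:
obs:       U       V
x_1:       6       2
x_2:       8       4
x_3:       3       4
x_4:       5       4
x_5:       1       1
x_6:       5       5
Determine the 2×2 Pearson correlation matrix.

Step 1 — column means:
  mean(U) = (6 + 8 + 3 + 5 + 1 + 5) / 6 = 28/6 = 4.6667
  mean(V) = (2 + 4 + 4 + 4 + 1 + 5) / 6 = 20/6 = 3.3333

Step 2 — sample variances and covariances s[i,j] = (1/(n-1)) · Σ_k (x_{k,i} - mean_i) · (x_{k,j} - mean_j), with n-1 = 5:
  s[U,U] = ((1.3333)·(1.3333) + (3.3333)·(3.3333) + (-1.6667)·(-1.6667) + (0.3333)·(0.3333) + (-3.6667)·(-3.6667) + (0.3333)·(0.3333)) / 5 = 29.3333/5 = 5.8667
  s[U,V] = ((1.3333)·(-1.3333) + (3.3333)·(0.6667) + (-1.6667)·(0.6667) + (0.3333)·(0.6667) + (-3.6667)·(-2.3333) + (0.3333)·(1.6667)) / 5 = 8.6667/5 = 1.7333
  s[V,V] = ((-1.3333)·(-1.3333) + (0.6667)·(0.6667) + (0.6667)·(0.6667) + (0.6667)·(0.6667) + (-2.3333)·(-2.3333) + (1.6667)·(1.6667)) / 5 = 11.3333/5 = 2.2667
  Sample standard deviations s_i = √(s[i,i]):
  s(U) = √(5.8667) = 2.4221
  s(V) = √(2.2667) = 1.5055

Step 3 — r_{ij} = s_{ij} / (s_i · s_j):
  r[U,U] = 1 (diagonal).
  r[U,V] = 1.7333 / (2.4221 · 1.5055) = 1.7333 / 3.6466 = 0.4753
  r[V,V] = 1 (diagonal).

R is symmetric with unit diagonal. Assembling:

R = [[1, 0.4753],
 [0.4753, 1]]


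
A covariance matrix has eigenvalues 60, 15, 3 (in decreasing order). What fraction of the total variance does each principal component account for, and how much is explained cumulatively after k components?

Step 1 — total variance = trace(Sigma) = Σ λ_i = 60 + 15 + 3 = 78.

Step 2 — fraction explained by component i = λ_i / Σ λ:
  PC1: 60/78 = 0.7692
  PC2: 15/78 = 0.1923
  PC3: 3/78 = 0.0385

Step 3 — cumulative fraction after k components = (λ_1 + ... + λ_k) / Σ λ:
  k = 1: 60/78 = 0.7692
  k = 2: (60 + 15)/78 = 75/78 = 0.9615
  k = 3: (60 + 15 + 3)/78 = 78/78 = 1

Summary (fraction, with percent):

explained: PC1 0.7692 (76.92%), PC2 0.1923 (19.23%), PC3 0.0385 (3.85%);  cumulative: 0.7692, 0.9615, 1


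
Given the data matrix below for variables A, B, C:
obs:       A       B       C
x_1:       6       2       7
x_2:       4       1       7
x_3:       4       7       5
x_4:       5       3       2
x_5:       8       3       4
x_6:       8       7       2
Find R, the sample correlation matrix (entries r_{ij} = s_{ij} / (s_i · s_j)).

Step 1 — column means:
  mean(A) = (6 + 4 + 4 + 5 + 8 + 8) / 6 = 35/6 = 5.8333
  mean(B) = (2 + 1 + 7 + 3 + 3 + 7) / 6 = 23/6 = 3.8333
  mean(C) = (7 + 7 + 5 + 2 + 4 + 2) / 6 = 27/6 = 4.5

Step 2 — sample variances and covariances s[i,j] = (1/(n-1)) · Σ_k (x_{k,i} - mean_i) · (x_{k,j} - mean_j), with n-1 = 5:
  s[A,A] = ((0.1667)·(0.1667) + (-1.8333)·(-1.8333) + (-1.8333)·(-1.8333) + (-0.8333)·(-0.8333) + (2.1667)·(2.1667) + (2.1667)·(2.1667)) / 5 = 16.8333/5 = 3.3667
  s[A,B] = ((0.1667)·(-1.8333) + (-1.8333)·(-2.8333) + (-1.8333)·(3.1667) + (-0.8333)·(-0.8333) + (2.1667)·(-0.8333) + (2.1667)·(3.1667)) / 5 = 4.8333/5 = 0.9667
  s[A,C] = ((0.1667)·(2.5) + (-1.8333)·(2.5) + (-1.8333)·(0.5) + (-0.8333)·(-2.5) + (2.1667)·(-0.5) + (2.1667)·(-2.5)) / 5 = -9.5/5 = -1.9
  s[B,B] = ((-1.8333)·(-1.8333) + (-2.8333)·(-2.8333) + (3.1667)·(3.1667) + (-0.8333)·(-0.8333) + (-0.8333)·(-0.8333) + (3.1667)·(3.1667)) / 5 = 32.8333/5 = 6.5667
  s[B,C] = ((-1.8333)·(2.5) + (-2.8333)·(2.5) + (3.1667)·(0.5) + (-0.8333)·(-2.5) + (-0.8333)·(-0.5) + (3.1667)·(-2.5)) / 5 = -15.5/5 = -3.1
  s[C,C] = ((2.5)·(2.5) + (2.5)·(2.5) + (0.5)·(0.5) + (-2.5)·(-2.5) + (-0.5)·(-0.5) + (-2.5)·(-2.5)) / 5 = 25.5/5 = 5.1
  Sample standard deviations s_i = √(s[i,i]):
  s(A) = √(3.3667) = 1.8348
  s(B) = √(6.5667) = 2.5626
  s(C) = √(5.1) = 2.2583

Step 3 — r_{ij} = s_{ij} / (s_i · s_j):
  r[A,A] = 1 (diagonal).
  r[A,B] = 0.9667 / (1.8348 · 2.5626) = 0.9667 / 4.7019 = 0.2056
  r[A,C] = -1.9 / (1.8348 · 2.2583) = -1.9 / 4.1437 = -0.4585
  r[B,B] = 1 (diagonal).
  r[B,C] = -3.1 / (2.5626 · 2.2583) = -3.1 / 5.7871 = -0.5357
  r[C,C] = 1 (diagonal).

R is symmetric with unit diagonal. Assembling:

R = [[1, 0.2056, -0.4585],
 [0.2056, 1, -0.5357],
 [-0.4585, -0.5357, 1]]


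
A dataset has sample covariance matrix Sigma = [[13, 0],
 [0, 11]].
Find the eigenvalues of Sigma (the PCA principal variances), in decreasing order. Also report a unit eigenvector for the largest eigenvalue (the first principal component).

Step 1 — characteristic polynomial of 2×2 Sigma:
  det(Sigma - λI) = λ² - trace · λ + det = 0.
  trace = 13 + 11 = 24, det = 13·11 - (0)² = 143.
Step 2 — discriminant:
  Δ = trace² - 4·det = 576 - 572 = 4.
Step 3 — eigenvalues:
  λ = (trace ± √Δ)/2 = (24 ± 2)/2,
  λ_1 = 13,  λ_2 = 11.

Step 4 — unit eigenvector for λ_1: Sigma is diagonal, so its eigenvectors are the coordinate axes. λ_1 = 13 is the diagonal entry on the first coordinate axis, hence
  v_1 = (1, 0) (||v_1|| = 1).

λ_1 = 13,  λ_2 = 11;  v_1 ≈ (1, 0)


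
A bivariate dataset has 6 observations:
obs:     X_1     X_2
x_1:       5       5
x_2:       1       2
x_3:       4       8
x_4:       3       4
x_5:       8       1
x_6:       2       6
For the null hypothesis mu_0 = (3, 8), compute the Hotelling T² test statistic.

Step 1 — sample mean vector:
  mean(X_1) = (5 + 1 + 4 + 3 + 8 + 2) / 6 = 23/6 = 3.8333
  mean(X_2) = (5 + 2 + 8 + 4 + 1 + 6) / 6 = 26/6 = 4.3333
  x̄ = (3.8333, 4.3333),  deviation x̄ - mu_0 = (3.8333, 4.3333) - (3, 8) = (0.8333, -3.6667).

Step 2 — sample covariance matrix, S[i,j] = (1/(n-1)) · Σ_k (x_{k,i} - mean_i) · (x_{k,j} - mean_j), divisor n-1 = 5:
  S[X_1,X_1] = ((1.1667)·(1.1667) + (-2.8333)·(-2.8333) + (0.1667)·(0.1667) + (-0.8333)·(-0.8333) + (4.1667)·(4.1667) + (-1.8333)·(-1.8333)) / 5 = 30.8333/5 = 6.1667
  S[X_1,X_2] = ((1.1667)·(0.6667) + (-2.8333)·(-2.3333) + (0.1667)·(3.6667) + (-0.8333)·(-0.3333) + (4.1667)·(-3.3333) + (-1.8333)·(1.6667)) / 5 = -8.6667/5 = -1.7333
  S[X_2,X_2] = ((0.6667)·(0.6667) + (-2.3333)·(-2.3333) + (3.6667)·(3.6667) + (-0.3333)·(-0.3333) + (-3.3333)·(-3.3333) + (1.6667)·(1.6667)) / 5 = 33.3333/5 = 6.6667
  S = [[6.1667, -1.7333],
 [-1.7333, 6.6667]].

Step 3 — invert S. det(S) = 6.1667·6.6667 - (-1.7333)² = 38.1067.
  S^{-1} = (1/det) · [[d, -b], [-b, a]] = [[0.1749, 0.0455],
 [0.0455, 0.1618]].

Step 4 — quadratic form (x̄ - mu_0)^T · S^{-1} · (x̄ - mu_0):
  S^{-1} · (x̄ - mu_0) = (-0.021, -0.5555),
  (x̄ - mu_0)^T · [...] = (0.8333)·(-0.021) + (-3.6667)·(-0.5555) = 2.0192.

Step 5 — scale by n: T² = 6 · 2.0192 = 12.1151.

T² ≈ 12.1151
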